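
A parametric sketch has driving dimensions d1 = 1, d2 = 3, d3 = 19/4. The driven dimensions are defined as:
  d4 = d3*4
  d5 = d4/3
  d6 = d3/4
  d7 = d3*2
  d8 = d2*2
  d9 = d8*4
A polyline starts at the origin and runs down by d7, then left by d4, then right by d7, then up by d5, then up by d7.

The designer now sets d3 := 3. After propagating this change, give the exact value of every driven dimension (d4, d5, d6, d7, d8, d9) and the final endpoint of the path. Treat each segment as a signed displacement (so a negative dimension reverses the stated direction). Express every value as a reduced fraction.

Apply edit: d3 := 3
  d4 = d3*4 = 12
  d5 = d4/3 = 4
  d6 = d3/4 = 3/4
  d7 = d3*2 = 6
  d8 = d2*2 = 6
  d9 = d8*4 = 24
Walk from origin (0, 0):
  seg 1: down by d7 = 6 → (0, -6)
  seg 2: left by d4 = 12 → (-12, -6)
  seg 3: right by d7 = 6 → (-6, -6)
  seg 4: up by d5 = 4 → (-6, -2)
  seg 5: up by d7 = 6 → (-6, 4)

d4 = 12
d5 = 4
d6 = 3/4
d7 = 6
d8 = 6
d9 = 24
endpoint = (-6, 4)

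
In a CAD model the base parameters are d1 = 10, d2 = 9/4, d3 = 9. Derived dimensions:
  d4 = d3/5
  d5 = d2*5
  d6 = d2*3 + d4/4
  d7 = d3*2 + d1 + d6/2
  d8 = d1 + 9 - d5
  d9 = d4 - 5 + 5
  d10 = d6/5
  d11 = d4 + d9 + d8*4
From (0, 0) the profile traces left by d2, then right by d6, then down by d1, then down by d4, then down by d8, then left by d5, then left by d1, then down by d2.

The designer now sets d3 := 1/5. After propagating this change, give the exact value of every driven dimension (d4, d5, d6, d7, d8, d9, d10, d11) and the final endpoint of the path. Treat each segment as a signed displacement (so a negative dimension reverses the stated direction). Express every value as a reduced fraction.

Apply edit: d3 := 1/5
  d4 = d3/5 = 1/25
  d5 = d2*5 = 45/4
  d6 = d2*3 + d4/4 = 169/25
  d7 = d3*2 + d1 + d6/2 = 689/50
  d8 = d1 + 9 - d5 = 31/4
  d9 = d4 - 5 + 5 = 1/25
  d10 = d6/5 = 169/125
  d11 = d4 + d9 + d8*4 = 777/25
Walk from origin (0, 0):
  seg 1: left by d2 = 9/4 → (-9/4, 0)
  seg 2: right by d6 = 169/25 → (451/100, 0)
  seg 3: down by d1 = 10 → (451/100, -10)
  seg 4: down by d4 = 1/25 → (451/100, -251/25)
  seg 5: down by d8 = 31/4 → (451/100, -1779/100)
  seg 6: left by d5 = 45/4 → (-337/50, -1779/100)
  seg 7: left by d1 = 10 → (-837/50, -1779/100)
  seg 8: down by d2 = 9/4 → (-837/50, -501/25)

d4 = 1/25
d5 = 45/4
d6 = 169/25
d7 = 689/50
d8 = 31/4
d9 = 1/25
d10 = 169/125
d11 = 777/25
endpoint = (-837/50, -501/25)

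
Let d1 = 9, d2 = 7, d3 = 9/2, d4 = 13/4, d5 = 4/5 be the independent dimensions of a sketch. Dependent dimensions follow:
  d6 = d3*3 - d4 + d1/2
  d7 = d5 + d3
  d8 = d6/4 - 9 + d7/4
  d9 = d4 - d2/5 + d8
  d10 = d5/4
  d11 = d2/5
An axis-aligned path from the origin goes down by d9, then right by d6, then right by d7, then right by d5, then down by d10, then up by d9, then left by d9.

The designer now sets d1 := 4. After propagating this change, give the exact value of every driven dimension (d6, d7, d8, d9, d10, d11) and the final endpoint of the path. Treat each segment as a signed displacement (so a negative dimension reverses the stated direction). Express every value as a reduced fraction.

d6 = 49/4
d7 = 53/10
d8 = -369/80
d9 = -221/80
d10 = 1/5
d11 = 7/5
endpoint = (1689/80, -1/5)

Apply edit: d1 := 4
  d6 = d3*3 - d4 + d1/2 = 49/4
  d7 = d5 + d3 = 53/10
  d8 = d6/4 - 9 + d7/4 = -369/80
  d9 = d4 - d2/5 + d8 = -221/80
  d10 = d5/4 = 1/5
  d11 = d2/5 = 7/5
Walk from origin (0, 0):
  seg 1: down by d9 = -221/80 → (0, 221/80)
  seg 2: right by d6 = 49/4 → (49/4, 221/80)
  seg 3: right by d7 = 53/10 → (351/20, 221/80)
  seg 4: right by d5 = 4/5 → (367/20, 221/80)
  seg 5: down by d10 = 1/5 → (367/20, 41/16)
  seg 6: up by d9 = -221/80 → (367/20, -1/5)
  seg 7: left by d9 = -221/80 → (1689/80, -1/5)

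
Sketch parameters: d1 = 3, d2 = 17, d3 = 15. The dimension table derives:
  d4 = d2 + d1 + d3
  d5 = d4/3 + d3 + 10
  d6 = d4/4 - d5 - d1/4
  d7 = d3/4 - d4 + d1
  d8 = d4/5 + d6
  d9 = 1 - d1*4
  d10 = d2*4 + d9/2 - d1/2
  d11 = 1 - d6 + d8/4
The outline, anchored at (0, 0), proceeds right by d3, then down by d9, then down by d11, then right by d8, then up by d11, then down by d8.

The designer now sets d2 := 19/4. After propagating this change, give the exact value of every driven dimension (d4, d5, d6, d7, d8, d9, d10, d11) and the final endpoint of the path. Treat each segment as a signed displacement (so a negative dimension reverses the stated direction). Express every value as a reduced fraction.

Apply edit: d2 := 19/4
  d4 = d2 + d1 + d3 = 91/4
  d5 = d4/3 + d3 + 10 = 391/12
  d6 = d4/4 - d5 - d1/4 = -1327/48
  d7 = d3/4 - d4 + d1 = -16
  d8 = d4/5 + d6 = -5543/240
  d9 = 1 - d1*4 = -11
  d10 = d2*4 + d9/2 - d1/2 = 12
  d11 = 1 - d6 + d8/4 = 7319/320
Walk from origin (0, 0):
  seg 1: right by d3 = 15 → (15, 0)
  seg 2: down by d9 = -11 → (15, 11)
  seg 3: down by d11 = 7319/320 → (15, -3799/320)
  seg 4: right by d8 = -5543/240 → (-1943/240, -3799/320)
  seg 5: up by d11 = 7319/320 → (-1943/240, 11)
  seg 6: down by d8 = -5543/240 → (-1943/240, 8183/240)

d4 = 91/4
d5 = 391/12
d6 = -1327/48
d7 = -16
d8 = -5543/240
d9 = -11
d10 = 12
d11 = 7319/320
endpoint = (-1943/240, 8183/240)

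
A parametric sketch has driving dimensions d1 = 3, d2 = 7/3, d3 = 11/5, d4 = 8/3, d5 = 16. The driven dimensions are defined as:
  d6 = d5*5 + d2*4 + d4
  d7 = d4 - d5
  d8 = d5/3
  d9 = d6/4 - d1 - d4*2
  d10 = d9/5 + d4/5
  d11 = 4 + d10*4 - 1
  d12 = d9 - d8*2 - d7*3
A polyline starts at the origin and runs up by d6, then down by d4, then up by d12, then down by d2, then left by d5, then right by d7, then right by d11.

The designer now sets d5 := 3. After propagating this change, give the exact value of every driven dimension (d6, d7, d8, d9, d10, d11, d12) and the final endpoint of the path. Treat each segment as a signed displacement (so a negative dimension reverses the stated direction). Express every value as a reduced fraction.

Apply edit: d5 := 3
  d6 = d5*5 + d2*4 + d4 = 27
  d7 = d4 - d5 = -1/3
  d8 = d5/3 = 1
  d9 = d6/4 - d1 - d4*2 = -19/12
  d10 = d9/5 + d4/5 = 13/60
  d11 = 4 + d10*4 - 1 = 58/15
  d12 = d9 - d8*2 - d7*3 = -31/12
Walk from origin (0, 0):
  seg 1: up by d6 = 27 → (0, 27)
  seg 2: down by d4 = 8/3 → (0, 73/3)
  seg 3: up by d12 = -31/12 → (0, 87/4)
  seg 4: down by d2 = 7/3 → (0, 233/12)
  seg 5: left by d5 = 3 → (-3, 233/12)
  seg 6: right by d7 = -1/3 → (-10/3, 233/12)
  seg 7: right by d11 = 58/15 → (8/15, 233/12)

d6 = 27
d7 = -1/3
d8 = 1
d9 = -19/12
d10 = 13/60
d11 = 58/15
d12 = -31/12
endpoint = (8/15, 233/12)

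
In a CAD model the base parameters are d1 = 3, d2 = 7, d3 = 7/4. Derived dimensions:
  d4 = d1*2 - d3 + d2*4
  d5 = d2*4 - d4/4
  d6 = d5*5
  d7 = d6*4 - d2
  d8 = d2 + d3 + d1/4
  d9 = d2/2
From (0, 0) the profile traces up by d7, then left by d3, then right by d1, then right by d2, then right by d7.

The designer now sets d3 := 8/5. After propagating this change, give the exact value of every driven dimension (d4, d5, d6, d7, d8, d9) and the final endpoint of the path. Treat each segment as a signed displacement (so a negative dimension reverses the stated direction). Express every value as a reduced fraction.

Apply edit: d3 := 8/5
  d4 = d1*2 - d3 + d2*4 = 162/5
  d5 = d2*4 - d4/4 = 199/10
  d6 = d5*5 = 199/2
  d7 = d6*4 - d2 = 391
  d8 = d2 + d3 + d1/4 = 187/20
  d9 = d2/2 = 7/2
Walk from origin (0, 0):
  seg 1: up by d7 = 391 → (0, 391)
  seg 2: left by d3 = 8/5 → (-8/5, 391)
  seg 3: right by d1 = 3 → (7/5, 391)
  seg 4: right by d2 = 7 → (42/5, 391)
  seg 5: right by d7 = 391 → (1997/5, 391)

d4 = 162/5
d5 = 199/10
d6 = 199/2
d7 = 391
d8 = 187/20
d9 = 7/2
endpoint = (1997/5, 391)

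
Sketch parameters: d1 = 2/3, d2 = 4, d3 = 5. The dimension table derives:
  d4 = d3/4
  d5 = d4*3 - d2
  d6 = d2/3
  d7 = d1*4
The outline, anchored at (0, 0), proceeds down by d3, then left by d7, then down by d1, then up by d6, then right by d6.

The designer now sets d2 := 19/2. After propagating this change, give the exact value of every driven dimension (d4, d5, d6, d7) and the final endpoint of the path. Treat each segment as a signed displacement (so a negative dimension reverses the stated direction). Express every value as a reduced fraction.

d4 = 5/4
d5 = -23/4
d6 = 19/6
d7 = 8/3
endpoint = (1/2, -5/2)

Apply edit: d2 := 19/2
  d4 = d3/4 = 5/4
  d5 = d4*3 - d2 = -23/4
  d6 = d2/3 = 19/6
  d7 = d1*4 = 8/3
Walk from origin (0, 0):
  seg 1: down by d3 = 5 → (0, -5)
  seg 2: left by d7 = 8/3 → (-8/3, -5)
  seg 3: down by d1 = 2/3 → (-8/3, -17/3)
  seg 4: up by d6 = 19/6 → (-8/3, -5/2)
  seg 5: right by d6 = 19/6 → (1/2, -5/2)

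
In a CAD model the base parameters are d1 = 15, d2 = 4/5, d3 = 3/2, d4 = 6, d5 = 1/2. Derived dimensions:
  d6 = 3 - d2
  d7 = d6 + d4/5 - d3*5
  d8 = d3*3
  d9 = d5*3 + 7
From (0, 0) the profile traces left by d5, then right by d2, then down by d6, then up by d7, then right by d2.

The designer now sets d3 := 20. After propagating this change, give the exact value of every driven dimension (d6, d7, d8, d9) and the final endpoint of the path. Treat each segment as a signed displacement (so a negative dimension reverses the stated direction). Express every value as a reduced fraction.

Apply edit: d3 := 20
  d6 = 3 - d2 = 11/5
  d7 = d6 + d4/5 - d3*5 = -483/5
  d8 = d3*3 = 60
  d9 = d5*3 + 7 = 17/2
Walk from origin (0, 0):
  seg 1: left by d5 = 1/2 → (-1/2, 0)
  seg 2: right by d2 = 4/5 → (3/10, 0)
  seg 3: down by d6 = 11/5 → (3/10, -11/5)
  seg 4: up by d7 = -483/5 → (3/10, -494/5)
  seg 5: right by d2 = 4/5 → (11/10, -494/5)

d6 = 11/5
d7 = -483/5
d8 = 60
d9 = 17/2
endpoint = (11/10, -494/5)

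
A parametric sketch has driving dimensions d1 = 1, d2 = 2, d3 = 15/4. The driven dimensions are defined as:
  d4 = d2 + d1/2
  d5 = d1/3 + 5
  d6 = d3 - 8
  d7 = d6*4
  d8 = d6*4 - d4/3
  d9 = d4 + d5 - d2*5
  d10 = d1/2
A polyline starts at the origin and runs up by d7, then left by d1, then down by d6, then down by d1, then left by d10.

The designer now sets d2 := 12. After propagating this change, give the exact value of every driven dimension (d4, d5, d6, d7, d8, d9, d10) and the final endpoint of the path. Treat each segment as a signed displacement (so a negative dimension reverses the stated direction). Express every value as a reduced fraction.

d4 = 25/2
d5 = 16/3
d6 = -17/4
d7 = -17
d8 = -127/6
d9 = -253/6
d10 = 1/2
endpoint = (-3/2, -55/4)

Apply edit: d2 := 12
  d4 = d2 + d1/2 = 25/2
  d5 = d1/3 + 5 = 16/3
  d6 = d3 - 8 = -17/4
  d7 = d6*4 = -17
  d8 = d6*4 - d4/3 = -127/6
  d9 = d4 + d5 - d2*5 = -253/6
  d10 = d1/2 = 1/2
Walk from origin (0, 0):
  seg 1: up by d7 = -17 → (0, -17)
  seg 2: left by d1 = 1 → (-1, -17)
  seg 3: down by d6 = -17/4 → (-1, -51/4)
  seg 4: down by d1 = 1 → (-1, -55/4)
  seg 5: left by d10 = 1/2 → (-3/2, -55/4)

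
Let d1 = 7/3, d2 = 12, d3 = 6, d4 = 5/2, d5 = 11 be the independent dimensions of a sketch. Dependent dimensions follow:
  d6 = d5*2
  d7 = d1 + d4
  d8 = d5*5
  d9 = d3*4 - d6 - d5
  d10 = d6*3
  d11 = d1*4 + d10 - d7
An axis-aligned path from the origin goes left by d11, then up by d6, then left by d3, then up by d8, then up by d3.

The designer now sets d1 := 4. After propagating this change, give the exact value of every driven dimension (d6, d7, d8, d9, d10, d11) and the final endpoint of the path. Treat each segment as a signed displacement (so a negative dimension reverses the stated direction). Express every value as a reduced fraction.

Apply edit: d1 := 4
  d6 = d5*2 = 22
  d7 = d1 + d4 = 13/2
  d8 = d5*5 = 55
  d9 = d3*4 - d6 - d5 = -9
  d10 = d6*3 = 66
  d11 = d1*4 + d10 - d7 = 151/2
Walk from origin (0, 0):
  seg 1: left by d11 = 151/2 → (-151/2, 0)
  seg 2: up by d6 = 22 → (-151/2, 22)
  seg 3: left by d3 = 6 → (-163/2, 22)
  seg 4: up by d8 = 55 → (-163/2, 77)
  seg 5: up by d3 = 6 → (-163/2, 83)

d6 = 22
d7 = 13/2
d8 = 55
d9 = -9
d10 = 66
d11 = 151/2
endpoint = (-163/2, 83)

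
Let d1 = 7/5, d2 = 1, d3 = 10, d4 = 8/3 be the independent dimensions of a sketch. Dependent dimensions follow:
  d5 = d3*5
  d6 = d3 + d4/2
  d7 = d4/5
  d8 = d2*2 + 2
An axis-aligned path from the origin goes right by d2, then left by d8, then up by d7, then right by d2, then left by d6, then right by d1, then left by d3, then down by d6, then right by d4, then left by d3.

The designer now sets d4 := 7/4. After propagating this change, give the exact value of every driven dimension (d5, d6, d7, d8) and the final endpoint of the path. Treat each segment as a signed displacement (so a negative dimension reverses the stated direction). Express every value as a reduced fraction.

d5 = 50
d6 = 87/8
d7 = 7/20
d8 = 4
endpoint = (-1189/40, -421/40)

Apply edit: d4 := 7/4
  d5 = d3*5 = 50
  d6 = d3 + d4/2 = 87/8
  d7 = d4/5 = 7/20
  d8 = d2*2 + 2 = 4
Walk from origin (0, 0):
  seg 1: right by d2 = 1 → (1, 0)
  seg 2: left by d8 = 4 → (-3, 0)
  seg 3: up by d7 = 7/20 → (-3, 7/20)
  seg 4: right by d2 = 1 → (-2, 7/20)
  seg 5: left by d6 = 87/8 → (-103/8, 7/20)
  seg 6: right by d1 = 7/5 → (-459/40, 7/20)
  seg 7: left by d3 = 10 → (-859/40, 7/20)
  seg 8: down by d6 = 87/8 → (-859/40, -421/40)
  seg 9: right by d4 = 7/4 → (-789/40, -421/40)
  seg 10: left by d3 = 10 → (-1189/40, -421/40)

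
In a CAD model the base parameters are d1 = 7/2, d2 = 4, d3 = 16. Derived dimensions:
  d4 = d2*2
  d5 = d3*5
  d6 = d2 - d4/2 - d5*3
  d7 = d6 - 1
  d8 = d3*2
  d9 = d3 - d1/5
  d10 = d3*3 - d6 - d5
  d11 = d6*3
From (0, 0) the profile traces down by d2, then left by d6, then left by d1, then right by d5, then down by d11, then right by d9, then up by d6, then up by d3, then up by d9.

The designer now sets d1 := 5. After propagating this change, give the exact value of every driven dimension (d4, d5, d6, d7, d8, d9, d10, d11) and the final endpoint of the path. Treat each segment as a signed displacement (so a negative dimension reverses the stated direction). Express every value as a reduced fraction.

d4 = 8
d5 = 80
d6 = -240
d7 = -241
d8 = 32
d9 = 15
d10 = 208
d11 = -720
endpoint = (330, 507)

Apply edit: d1 := 5
  d4 = d2*2 = 8
  d5 = d3*5 = 80
  d6 = d2 - d4/2 - d5*3 = -240
  d7 = d6 - 1 = -241
  d8 = d3*2 = 32
  d9 = d3 - d1/5 = 15
  d10 = d3*3 - d6 - d5 = 208
  d11 = d6*3 = -720
Walk from origin (0, 0):
  seg 1: down by d2 = 4 → (0, -4)
  seg 2: left by d6 = -240 → (240, -4)
  seg 3: left by d1 = 5 → (235, -4)
  seg 4: right by d5 = 80 → (315, -4)
  seg 5: down by d11 = -720 → (315, 716)
  seg 6: right by d9 = 15 → (330, 716)
  seg 7: up by d6 = -240 → (330, 476)
  seg 8: up by d3 = 16 → (330, 492)
  seg 9: up by d9 = 15 → (330, 507)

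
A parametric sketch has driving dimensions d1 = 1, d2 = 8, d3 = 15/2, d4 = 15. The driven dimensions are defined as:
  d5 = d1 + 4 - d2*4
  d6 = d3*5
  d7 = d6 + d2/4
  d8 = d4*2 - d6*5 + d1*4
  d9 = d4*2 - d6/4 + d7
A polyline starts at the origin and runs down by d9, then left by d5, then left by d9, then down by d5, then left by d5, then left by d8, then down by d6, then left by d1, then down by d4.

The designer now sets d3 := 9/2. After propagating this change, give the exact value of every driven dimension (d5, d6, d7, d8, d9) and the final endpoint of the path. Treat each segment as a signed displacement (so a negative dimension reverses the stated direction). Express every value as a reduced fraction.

Apply edit: d3 := 9/2
  d5 = d1 + 4 - d2*4 = -27
  d6 = d3*5 = 45/2
  d7 = d6 + d2/4 = 49/2
  d8 = d4*2 - d6*5 + d1*4 = -157/2
  d9 = d4*2 - d6/4 + d7 = 391/8
Walk from origin (0, 0):
  seg 1: down by d9 = 391/8 → (0, -391/8)
  seg 2: left by d5 = -27 → (27, -391/8)
  seg 3: left by d9 = 391/8 → (-175/8, -391/8)
  seg 4: down by d5 = -27 → (-175/8, -175/8)
  seg 5: left by d5 = -27 → (41/8, -175/8)
  seg 6: left by d8 = -157/2 → (669/8, -175/8)
  seg 7: down by d6 = 45/2 → (669/8, -355/8)
  seg 8: left by d1 = 1 → (661/8, -355/8)
  seg 9: down by d4 = 15 → (661/8, -475/8)

d5 = -27
d6 = 45/2
d7 = 49/2
d8 = -157/2
d9 = 391/8
endpoint = (661/8, -475/8)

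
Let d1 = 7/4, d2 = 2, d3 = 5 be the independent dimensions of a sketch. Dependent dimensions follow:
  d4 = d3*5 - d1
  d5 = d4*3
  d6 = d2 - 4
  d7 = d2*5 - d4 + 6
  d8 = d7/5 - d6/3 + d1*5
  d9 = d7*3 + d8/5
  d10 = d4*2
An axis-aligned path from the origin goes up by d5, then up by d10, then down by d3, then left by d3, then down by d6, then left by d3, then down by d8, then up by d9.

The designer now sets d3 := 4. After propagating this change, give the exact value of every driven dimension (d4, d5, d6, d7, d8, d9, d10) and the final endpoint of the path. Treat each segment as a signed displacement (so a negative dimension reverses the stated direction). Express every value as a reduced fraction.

Apply edit: d3 := 4
  d4 = d3*5 - d1 = 73/4
  d5 = d4*3 = 219/4
  d6 = d2 - 4 = -2
  d7 = d2*5 - d4 + 6 = -9/4
  d8 = d7/5 - d6/3 + d1*5 = 269/30
  d9 = d7*3 + d8/5 = -1487/300
  d10 = d4*2 = 73/2
Walk from origin (0, 0):
  seg 1: up by d5 = 219/4 → (0, 219/4)
  seg 2: up by d10 = 73/2 → (0, 365/4)
  seg 3: down by d3 = 4 → (0, 349/4)
  seg 4: left by d3 = 4 → (-4, 349/4)
  seg 5: down by d6 = -2 → (-4, 357/4)
  seg 6: left by d3 = 4 → (-8, 357/4)
  seg 7: down by d8 = 269/30 → (-8, 4817/60)
  seg 8: up by d9 = -1487/300 → (-8, 11299/150)

d4 = 73/4
d5 = 219/4
d6 = -2
d7 = -9/4
d8 = 269/30
d9 = -1487/300
d10 = 73/2
endpoint = (-8, 11299/150)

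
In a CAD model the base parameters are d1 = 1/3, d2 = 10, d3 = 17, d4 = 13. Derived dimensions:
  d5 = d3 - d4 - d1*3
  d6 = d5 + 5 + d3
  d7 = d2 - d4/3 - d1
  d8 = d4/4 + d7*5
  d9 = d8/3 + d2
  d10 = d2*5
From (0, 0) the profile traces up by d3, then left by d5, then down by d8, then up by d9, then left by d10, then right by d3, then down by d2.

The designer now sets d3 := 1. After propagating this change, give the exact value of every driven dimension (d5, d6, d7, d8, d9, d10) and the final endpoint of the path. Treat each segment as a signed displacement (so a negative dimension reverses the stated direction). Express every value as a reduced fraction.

Apply edit: d3 := 1
  d5 = d3 - d4 - d1*3 = -13
  d6 = d5 + 5 + d3 = -7
  d7 = d2 - d4/3 - d1 = 16/3
  d8 = d4/4 + d7*5 = 359/12
  d9 = d8/3 + d2 = 719/36
  d10 = d2*5 = 50
Walk from origin (0, 0):
  seg 1: up by d3 = 1 → (0, 1)
  seg 2: left by d5 = -13 → (13, 1)
  seg 3: down by d8 = 359/12 → (13, -347/12)
  seg 4: up by d9 = 719/36 → (13, -161/18)
  seg 5: left by d10 = 50 → (-37, -161/18)
  seg 6: right by d3 = 1 → (-36, -161/18)
  seg 7: down by d2 = 10 → (-36, -341/18)

d5 = -13
d6 = -7
d7 = 16/3
d8 = 359/12
d9 = 719/36
d10 = 50
endpoint = (-36, -341/18)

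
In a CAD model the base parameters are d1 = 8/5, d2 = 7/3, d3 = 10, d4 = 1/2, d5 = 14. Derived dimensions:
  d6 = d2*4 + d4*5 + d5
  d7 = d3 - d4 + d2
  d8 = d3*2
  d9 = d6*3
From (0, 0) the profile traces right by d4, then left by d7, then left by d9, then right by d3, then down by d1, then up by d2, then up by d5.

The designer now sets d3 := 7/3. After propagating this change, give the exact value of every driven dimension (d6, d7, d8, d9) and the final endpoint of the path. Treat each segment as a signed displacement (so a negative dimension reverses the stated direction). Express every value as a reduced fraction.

Apply edit: d3 := 7/3
  d6 = d2*4 + d4*5 + d5 = 155/6
  d7 = d3 - d4 + d2 = 25/6
  d8 = d3*2 = 14/3
  d9 = d6*3 = 155/2
Walk from origin (0, 0):
  seg 1: right by d4 = 1/2 → (1/2, 0)
  seg 2: left by d7 = 25/6 → (-11/3, 0)
  seg 3: left by d9 = 155/2 → (-487/6, 0)
  seg 4: right by d3 = 7/3 → (-473/6, 0)
  seg 5: down by d1 = 8/5 → (-473/6, -8/5)
  seg 6: up by d2 = 7/3 → (-473/6, 11/15)
  seg 7: up by d5 = 14 → (-473/6, 221/15)

d6 = 155/6
d7 = 25/6
d8 = 14/3
d9 = 155/2
endpoint = (-473/6, 221/15)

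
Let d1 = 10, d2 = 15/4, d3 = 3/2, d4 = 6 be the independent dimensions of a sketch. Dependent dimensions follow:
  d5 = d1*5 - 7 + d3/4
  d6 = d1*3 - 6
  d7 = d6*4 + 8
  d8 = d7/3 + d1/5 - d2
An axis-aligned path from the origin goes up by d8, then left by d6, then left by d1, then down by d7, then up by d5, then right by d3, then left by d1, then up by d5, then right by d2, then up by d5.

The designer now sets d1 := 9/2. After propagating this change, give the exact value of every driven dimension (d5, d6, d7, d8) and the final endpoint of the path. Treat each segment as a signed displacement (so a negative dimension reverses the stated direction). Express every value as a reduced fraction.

d5 = 127/8
d6 = 15/2
d7 = 38
d8 = 589/60
endpoint = (-45/4, 2333/120)

Apply edit: d1 := 9/2
  d5 = d1*5 - 7 + d3/4 = 127/8
  d6 = d1*3 - 6 = 15/2
  d7 = d6*4 + 8 = 38
  d8 = d7/3 + d1/5 - d2 = 589/60
Walk from origin (0, 0):
  seg 1: up by d8 = 589/60 → (0, 589/60)
  seg 2: left by d6 = 15/2 → (-15/2, 589/60)
  seg 3: left by d1 = 9/2 → (-12, 589/60)
  seg 4: down by d7 = 38 → (-12, -1691/60)
  seg 5: up by d5 = 127/8 → (-12, -1477/120)
  seg 6: right by d3 = 3/2 → (-21/2, -1477/120)
  seg 7: left by d1 = 9/2 → (-15, -1477/120)
  seg 8: up by d5 = 127/8 → (-15, 107/30)
  seg 9: right by d2 = 15/4 → (-45/4, 107/30)
  seg 10: up by d5 = 127/8 → (-45/4, 2333/120)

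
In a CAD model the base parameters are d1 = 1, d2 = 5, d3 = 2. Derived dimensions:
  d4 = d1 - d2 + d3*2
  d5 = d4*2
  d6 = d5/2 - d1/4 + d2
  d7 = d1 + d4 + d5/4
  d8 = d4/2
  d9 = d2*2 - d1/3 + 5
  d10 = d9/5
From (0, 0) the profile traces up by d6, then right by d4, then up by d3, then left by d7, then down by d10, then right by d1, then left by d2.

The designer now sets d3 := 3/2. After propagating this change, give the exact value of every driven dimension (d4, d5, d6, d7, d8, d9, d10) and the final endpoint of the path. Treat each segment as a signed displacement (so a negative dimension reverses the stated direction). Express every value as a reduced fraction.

d4 = -1
d5 = -2
d6 = 15/4
d7 = -1/2
d8 = -1/2
d9 = 44/3
d10 = 44/15
endpoint = (-9/2, 139/60)

Apply edit: d3 := 3/2
  d4 = d1 - d2 + d3*2 = -1
  d5 = d4*2 = -2
  d6 = d5/2 - d1/4 + d2 = 15/4
  d7 = d1 + d4 + d5/4 = -1/2
  d8 = d4/2 = -1/2
  d9 = d2*2 - d1/3 + 5 = 44/3
  d10 = d9/5 = 44/15
Walk from origin (0, 0):
  seg 1: up by d6 = 15/4 → (0, 15/4)
  seg 2: right by d4 = -1 → (-1, 15/4)
  seg 3: up by d3 = 3/2 → (-1, 21/4)
  seg 4: left by d7 = -1/2 → (-1/2, 21/4)
  seg 5: down by d10 = 44/15 → (-1/2, 139/60)
  seg 6: right by d1 = 1 → (1/2, 139/60)
  seg 7: left by d2 = 5 → (-9/2, 139/60)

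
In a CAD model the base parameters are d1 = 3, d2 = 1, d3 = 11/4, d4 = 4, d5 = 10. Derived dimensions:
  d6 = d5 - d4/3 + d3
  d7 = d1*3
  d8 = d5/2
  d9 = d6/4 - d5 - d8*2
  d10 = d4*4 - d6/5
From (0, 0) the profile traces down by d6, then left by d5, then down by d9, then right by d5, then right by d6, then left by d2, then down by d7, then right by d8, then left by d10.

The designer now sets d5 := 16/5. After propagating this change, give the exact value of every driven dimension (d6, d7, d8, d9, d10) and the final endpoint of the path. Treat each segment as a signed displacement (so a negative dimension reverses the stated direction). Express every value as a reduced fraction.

Apply edit: d5 := 16/5
  d6 = d5 - d4/3 + d3 = 277/60
  d7 = d1*3 = 9
  d8 = d5/2 = 8/5
  d9 = d6/4 - d5 - d8*2 = -1259/240
  d10 = d4*4 - d6/5 = 4523/300
Walk from origin (0, 0):
  seg 1: down by d6 = 277/60 → (0, -277/60)
  seg 2: left by d5 = 16/5 → (-16/5, -277/60)
  seg 3: down by d9 = -1259/240 → (-16/5, 151/240)
  seg 4: right by d5 = 16/5 → (0, 151/240)
  seg 5: right by d6 = 277/60 → (277/60, 151/240)
  seg 6: left by d2 = 1 → (217/60, 151/240)
  seg 7: down by d7 = 9 → (217/60, -2009/240)
  seg 8: right by d8 = 8/5 → (313/60, -2009/240)
  seg 9: left by d10 = 4523/300 → (-493/50, -2009/240)

d6 = 277/60
d7 = 9
d8 = 8/5
d9 = -1259/240
d10 = 4523/300
endpoint = (-493/50, -2009/240)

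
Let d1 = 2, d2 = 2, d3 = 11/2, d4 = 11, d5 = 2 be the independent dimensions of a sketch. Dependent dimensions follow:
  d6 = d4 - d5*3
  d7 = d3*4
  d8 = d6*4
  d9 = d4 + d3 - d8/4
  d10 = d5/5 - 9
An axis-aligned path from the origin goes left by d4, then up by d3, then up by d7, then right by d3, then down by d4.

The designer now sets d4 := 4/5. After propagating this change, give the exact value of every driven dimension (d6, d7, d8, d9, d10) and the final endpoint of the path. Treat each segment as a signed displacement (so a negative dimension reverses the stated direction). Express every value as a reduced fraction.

d6 = -26/5
d7 = 22
d8 = -104/5
d9 = 23/2
d10 = -43/5
endpoint = (47/10, 267/10)

Apply edit: d4 := 4/5
  d6 = d4 - d5*3 = -26/5
  d7 = d3*4 = 22
  d8 = d6*4 = -104/5
  d9 = d4 + d3 - d8/4 = 23/2
  d10 = d5/5 - 9 = -43/5
Walk from origin (0, 0):
  seg 1: left by d4 = 4/5 → (-4/5, 0)
  seg 2: up by d3 = 11/2 → (-4/5, 11/2)
  seg 3: up by d7 = 22 → (-4/5, 55/2)
  seg 4: right by d3 = 11/2 → (47/10, 55/2)
  seg 5: down by d4 = 4/5 → (47/10, 267/10)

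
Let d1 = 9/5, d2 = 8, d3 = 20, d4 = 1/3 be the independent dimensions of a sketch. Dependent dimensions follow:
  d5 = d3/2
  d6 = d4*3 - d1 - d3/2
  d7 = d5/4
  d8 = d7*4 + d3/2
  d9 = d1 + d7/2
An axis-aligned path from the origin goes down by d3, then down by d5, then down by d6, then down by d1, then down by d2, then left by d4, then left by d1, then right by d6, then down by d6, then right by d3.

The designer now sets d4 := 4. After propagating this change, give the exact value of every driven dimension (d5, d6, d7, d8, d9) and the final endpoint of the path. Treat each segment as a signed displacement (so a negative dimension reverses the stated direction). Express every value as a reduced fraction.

Apply edit: d4 := 4
  d5 = d3/2 = 10
  d6 = d4*3 - d1 - d3/2 = 1/5
  d7 = d5/4 = 5/2
  d8 = d7*4 + d3/2 = 20
  d9 = d1 + d7/2 = 61/20
Walk from origin (0, 0):
  seg 1: down by d3 = 20 → (0, -20)
  seg 2: down by d5 = 10 → (0, -30)
  seg 3: down by d6 = 1/5 → (0, -151/5)
  seg 4: down by d1 = 9/5 → (0, -32)
  seg 5: down by d2 = 8 → (0, -40)
  seg 6: left by d4 = 4 → (-4, -40)
  seg 7: left by d1 = 9/5 → (-29/5, -40)
  seg 8: right by d6 = 1/5 → (-28/5, -40)
  seg 9: down by d6 = 1/5 → (-28/5, -201/5)
  seg 10: right by d3 = 20 → (72/5, -201/5)

d5 = 10
d6 = 1/5
d7 = 5/2
d8 = 20
d9 = 61/20
endpoint = (72/5, -201/5)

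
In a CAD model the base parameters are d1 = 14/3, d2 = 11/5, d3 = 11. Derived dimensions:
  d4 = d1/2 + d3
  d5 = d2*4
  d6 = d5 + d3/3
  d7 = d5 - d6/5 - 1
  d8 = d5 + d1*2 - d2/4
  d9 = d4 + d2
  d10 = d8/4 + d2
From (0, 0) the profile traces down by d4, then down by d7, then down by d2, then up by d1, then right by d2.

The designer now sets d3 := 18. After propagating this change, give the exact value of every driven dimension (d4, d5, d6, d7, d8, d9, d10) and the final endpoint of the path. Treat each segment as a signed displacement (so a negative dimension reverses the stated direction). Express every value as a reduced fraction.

d4 = 61/3
d5 = 44/5
d6 = 74/5
d7 = 121/25
d8 = 211/12
d9 = 338/15
d10 = 1583/240
endpoint = (11/5, -1703/75)

Apply edit: d3 := 18
  d4 = d1/2 + d3 = 61/3
  d5 = d2*4 = 44/5
  d6 = d5 + d3/3 = 74/5
  d7 = d5 - d6/5 - 1 = 121/25
  d8 = d5 + d1*2 - d2/4 = 211/12
  d9 = d4 + d2 = 338/15
  d10 = d8/4 + d2 = 1583/240
Walk from origin (0, 0):
  seg 1: down by d4 = 61/3 → (0, -61/3)
  seg 2: down by d7 = 121/25 → (0, -1888/75)
  seg 3: down by d2 = 11/5 → (0, -2053/75)
  seg 4: up by d1 = 14/3 → (0, -1703/75)
  seg 5: right by d2 = 11/5 → (11/5, -1703/75)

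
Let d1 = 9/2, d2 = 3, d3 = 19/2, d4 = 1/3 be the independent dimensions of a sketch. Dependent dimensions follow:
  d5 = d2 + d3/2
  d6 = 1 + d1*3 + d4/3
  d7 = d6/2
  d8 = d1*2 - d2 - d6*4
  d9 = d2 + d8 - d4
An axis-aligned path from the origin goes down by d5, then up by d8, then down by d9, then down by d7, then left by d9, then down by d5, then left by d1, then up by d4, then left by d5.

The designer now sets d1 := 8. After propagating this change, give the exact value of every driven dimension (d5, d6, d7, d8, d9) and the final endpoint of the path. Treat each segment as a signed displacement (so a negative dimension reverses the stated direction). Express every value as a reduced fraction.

Apply edit: d1 := 8
  d5 = d2 + d3/2 = 31/4
  d6 = 1 + d1*3 + d4/3 = 226/9
  d7 = d6/2 = 113/9
  d8 = d1*2 - d2 - d6*4 = -787/9
  d9 = d2 + d8 - d4 = -763/9
Walk from origin (0, 0):
  seg 1: down by d5 = 31/4 → (0, -31/4)
  seg 2: up by d8 = -787/9 → (0, -3427/36)
  seg 3: down by d9 = -763/9 → (0, -125/12)
  seg 4: down by d7 = 113/9 → (0, -827/36)
  seg 5: left by d9 = -763/9 → (763/9, -827/36)
  seg 6: down by d5 = 31/4 → (763/9, -553/18)
  seg 7: left by d1 = 8 → (691/9, -553/18)
  seg 8: up by d4 = 1/3 → (691/9, -547/18)
  seg 9: left by d5 = 31/4 → (2485/36, -547/18)

d5 = 31/4
d6 = 226/9
d7 = 113/9
d8 = -787/9
d9 = -763/9
endpoint = (2485/36, -547/18)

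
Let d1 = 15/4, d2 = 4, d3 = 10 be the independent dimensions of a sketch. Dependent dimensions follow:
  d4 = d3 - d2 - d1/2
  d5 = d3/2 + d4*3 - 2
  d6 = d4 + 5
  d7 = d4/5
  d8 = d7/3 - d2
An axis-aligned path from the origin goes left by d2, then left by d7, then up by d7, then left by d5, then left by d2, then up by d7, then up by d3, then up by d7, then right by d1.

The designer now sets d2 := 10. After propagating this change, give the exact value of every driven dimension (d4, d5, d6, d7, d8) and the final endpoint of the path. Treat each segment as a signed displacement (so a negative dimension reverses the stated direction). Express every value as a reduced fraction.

d4 = -15/8
d5 = -21/8
d6 = 25/8
d7 = -3/8
d8 = -81/8
endpoint = (-53/4, 71/8)

Apply edit: d2 := 10
  d4 = d3 - d2 - d1/2 = -15/8
  d5 = d3/2 + d4*3 - 2 = -21/8
  d6 = d4 + 5 = 25/8
  d7 = d4/5 = -3/8
  d8 = d7/3 - d2 = -81/8
Walk from origin (0, 0):
  seg 1: left by d2 = 10 → (-10, 0)
  seg 2: left by d7 = -3/8 → (-77/8, 0)
  seg 3: up by d7 = -3/8 → (-77/8, -3/8)
  seg 4: left by d5 = -21/8 → (-7, -3/8)
  seg 5: left by d2 = 10 → (-17, -3/8)
  seg 6: up by d7 = -3/8 → (-17, -3/4)
  seg 7: up by d3 = 10 → (-17, 37/4)
  seg 8: up by d7 = -3/8 → (-17, 71/8)
  seg 9: right by d1 = 15/4 → (-53/4, 71/8)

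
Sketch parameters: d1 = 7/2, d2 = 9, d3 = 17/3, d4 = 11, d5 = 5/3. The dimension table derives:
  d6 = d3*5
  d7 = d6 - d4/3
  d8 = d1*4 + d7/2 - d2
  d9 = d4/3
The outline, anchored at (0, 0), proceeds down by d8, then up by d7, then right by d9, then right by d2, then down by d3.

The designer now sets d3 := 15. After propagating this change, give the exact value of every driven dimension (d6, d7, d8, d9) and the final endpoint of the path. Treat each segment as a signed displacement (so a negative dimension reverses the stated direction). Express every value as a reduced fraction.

d6 = 75
d7 = 214/3
d8 = 122/3
d9 = 11/3
endpoint = (38/3, 47/3)

Apply edit: d3 := 15
  d6 = d3*5 = 75
  d7 = d6 - d4/3 = 214/3
  d8 = d1*4 + d7/2 - d2 = 122/3
  d9 = d4/3 = 11/3
Walk from origin (0, 0):
  seg 1: down by d8 = 122/3 → (0, -122/3)
  seg 2: up by d7 = 214/3 → (0, 92/3)
  seg 3: right by d9 = 11/3 → (11/3, 92/3)
  seg 4: right by d2 = 9 → (38/3, 92/3)
  seg 5: down by d3 = 15 → (38/3, 47/3)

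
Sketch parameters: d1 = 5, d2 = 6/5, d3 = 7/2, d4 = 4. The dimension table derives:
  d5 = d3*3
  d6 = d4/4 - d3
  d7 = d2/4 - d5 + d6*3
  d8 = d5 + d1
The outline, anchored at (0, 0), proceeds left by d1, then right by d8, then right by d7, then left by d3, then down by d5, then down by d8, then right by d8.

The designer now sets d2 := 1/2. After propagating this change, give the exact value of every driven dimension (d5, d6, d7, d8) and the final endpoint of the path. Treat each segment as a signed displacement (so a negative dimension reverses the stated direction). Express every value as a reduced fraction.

d5 = 21/2
d6 = -5/2
d7 = -143/8
d8 = 31/2
endpoint = (37/8, -26)

Apply edit: d2 := 1/2
  d5 = d3*3 = 21/2
  d6 = d4/4 - d3 = -5/2
  d7 = d2/4 - d5 + d6*3 = -143/8
  d8 = d5 + d1 = 31/2
Walk from origin (0, 0):
  seg 1: left by d1 = 5 → (-5, 0)
  seg 2: right by d8 = 31/2 → (21/2, 0)
  seg 3: right by d7 = -143/8 → (-59/8, 0)
  seg 4: left by d3 = 7/2 → (-87/8, 0)
  seg 5: down by d5 = 21/2 → (-87/8, -21/2)
  seg 6: down by d8 = 31/2 → (-87/8, -26)
  seg 7: right by d8 = 31/2 → (37/8, -26)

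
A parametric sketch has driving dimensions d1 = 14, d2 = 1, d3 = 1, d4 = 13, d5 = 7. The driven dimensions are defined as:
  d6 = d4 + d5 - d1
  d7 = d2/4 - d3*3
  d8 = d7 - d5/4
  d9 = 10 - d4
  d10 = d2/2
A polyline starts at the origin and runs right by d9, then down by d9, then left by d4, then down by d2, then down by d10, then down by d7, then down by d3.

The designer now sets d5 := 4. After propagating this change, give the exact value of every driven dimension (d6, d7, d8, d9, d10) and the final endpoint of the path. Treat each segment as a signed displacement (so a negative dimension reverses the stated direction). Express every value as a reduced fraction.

d6 = 3
d7 = -11/4
d8 = -15/4
d9 = -3
d10 = 1/2
endpoint = (-16, 13/4)

Apply edit: d5 := 4
  d6 = d4 + d5 - d1 = 3
  d7 = d2/4 - d3*3 = -11/4
  d8 = d7 - d5/4 = -15/4
  d9 = 10 - d4 = -3
  d10 = d2/2 = 1/2
Walk from origin (0, 0):
  seg 1: right by d9 = -3 → (-3, 0)
  seg 2: down by d9 = -3 → (-3, 3)
  seg 3: left by d4 = 13 → (-16, 3)
  seg 4: down by d2 = 1 → (-16, 2)
  seg 5: down by d10 = 1/2 → (-16, 3/2)
  seg 6: down by d7 = -11/4 → (-16, 17/4)
  seg 7: down by d3 = 1 → (-16, 13/4)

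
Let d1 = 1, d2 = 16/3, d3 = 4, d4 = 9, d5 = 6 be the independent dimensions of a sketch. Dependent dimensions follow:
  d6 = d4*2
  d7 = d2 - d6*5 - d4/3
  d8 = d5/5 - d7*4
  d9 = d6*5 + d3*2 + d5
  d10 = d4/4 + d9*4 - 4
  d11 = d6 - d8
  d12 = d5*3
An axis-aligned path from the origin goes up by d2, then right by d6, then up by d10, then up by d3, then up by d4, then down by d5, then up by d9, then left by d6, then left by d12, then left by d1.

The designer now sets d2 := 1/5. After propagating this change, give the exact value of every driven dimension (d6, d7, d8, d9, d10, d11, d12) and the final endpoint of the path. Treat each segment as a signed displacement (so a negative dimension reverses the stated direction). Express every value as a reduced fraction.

d6 = 18
d7 = -464/5
d8 = 1862/5
d9 = 104
d10 = 1657/4
d11 = -1772/5
d12 = 18
endpoint = (-19, 10509/20)

Apply edit: d2 := 1/5
  d6 = d4*2 = 18
  d7 = d2 - d6*5 - d4/3 = -464/5
  d8 = d5/5 - d7*4 = 1862/5
  d9 = d6*5 + d3*2 + d5 = 104
  d10 = d4/4 + d9*4 - 4 = 1657/4
  d11 = d6 - d8 = -1772/5
  d12 = d5*3 = 18
Walk from origin (0, 0):
  seg 1: up by d2 = 1/5 → (0, 1/5)
  seg 2: right by d6 = 18 → (18, 1/5)
  seg 3: up by d10 = 1657/4 → (18, 8289/20)
  seg 4: up by d3 = 4 → (18, 8369/20)
  seg 5: up by d4 = 9 → (18, 8549/20)
  seg 6: down by d5 = 6 → (18, 8429/20)
  seg 7: up by d9 = 104 → (18, 10509/20)
  seg 8: left by d6 = 18 → (0, 10509/20)
  seg 9: left by d12 = 18 → (-18, 10509/20)
  seg 10: left by d1 = 1 → (-19, 10509/20)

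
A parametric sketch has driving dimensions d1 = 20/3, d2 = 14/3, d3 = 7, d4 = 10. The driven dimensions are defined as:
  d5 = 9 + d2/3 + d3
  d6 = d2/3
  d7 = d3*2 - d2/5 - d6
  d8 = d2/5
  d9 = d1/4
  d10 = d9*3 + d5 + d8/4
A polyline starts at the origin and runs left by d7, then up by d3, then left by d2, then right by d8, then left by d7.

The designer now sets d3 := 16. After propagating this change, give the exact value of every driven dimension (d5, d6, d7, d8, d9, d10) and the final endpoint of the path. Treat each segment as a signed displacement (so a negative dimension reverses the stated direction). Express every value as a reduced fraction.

d5 = 239/9
d6 = 14/9
d7 = 1328/45
d8 = 14/15
d9 = 5/3
d10 = 2861/90
endpoint = (-2824/45, 16)

Apply edit: d3 := 16
  d5 = 9 + d2/3 + d3 = 239/9
  d6 = d2/3 = 14/9
  d7 = d3*2 - d2/5 - d6 = 1328/45
  d8 = d2/5 = 14/15
  d9 = d1/4 = 5/3
  d10 = d9*3 + d5 + d8/4 = 2861/90
Walk from origin (0, 0):
  seg 1: left by d7 = 1328/45 → (-1328/45, 0)
  seg 2: up by d3 = 16 → (-1328/45, 16)
  seg 3: left by d2 = 14/3 → (-1538/45, 16)
  seg 4: right by d8 = 14/15 → (-1496/45, 16)
  seg 5: left by d7 = 1328/45 → (-2824/45, 16)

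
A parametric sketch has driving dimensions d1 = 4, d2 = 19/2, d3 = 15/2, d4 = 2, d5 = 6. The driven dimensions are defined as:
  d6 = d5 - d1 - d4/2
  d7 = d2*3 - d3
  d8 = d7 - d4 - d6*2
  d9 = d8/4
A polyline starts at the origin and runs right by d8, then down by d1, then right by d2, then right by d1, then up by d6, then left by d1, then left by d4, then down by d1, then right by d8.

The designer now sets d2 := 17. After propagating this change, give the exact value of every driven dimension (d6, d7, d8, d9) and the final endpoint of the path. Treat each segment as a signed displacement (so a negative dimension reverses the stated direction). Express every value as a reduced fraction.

d6 = 1
d7 = 87/2
d8 = 79/2
d9 = 79/8
endpoint = (94, -7)

Apply edit: d2 := 17
  d6 = d5 - d1 - d4/2 = 1
  d7 = d2*3 - d3 = 87/2
  d8 = d7 - d4 - d6*2 = 79/2
  d9 = d8/4 = 79/8
Walk from origin (0, 0):
  seg 1: right by d8 = 79/2 → (79/2, 0)
  seg 2: down by d1 = 4 → (79/2, -4)
  seg 3: right by d2 = 17 → (113/2, -4)
  seg 4: right by d1 = 4 → (121/2, -4)
  seg 5: up by d6 = 1 → (121/2, -3)
  seg 6: left by d1 = 4 → (113/2, -3)
  seg 7: left by d4 = 2 → (109/2, -3)
  seg 8: down by d1 = 4 → (109/2, -7)
  seg 9: right by d8 = 79/2 → (94, -7)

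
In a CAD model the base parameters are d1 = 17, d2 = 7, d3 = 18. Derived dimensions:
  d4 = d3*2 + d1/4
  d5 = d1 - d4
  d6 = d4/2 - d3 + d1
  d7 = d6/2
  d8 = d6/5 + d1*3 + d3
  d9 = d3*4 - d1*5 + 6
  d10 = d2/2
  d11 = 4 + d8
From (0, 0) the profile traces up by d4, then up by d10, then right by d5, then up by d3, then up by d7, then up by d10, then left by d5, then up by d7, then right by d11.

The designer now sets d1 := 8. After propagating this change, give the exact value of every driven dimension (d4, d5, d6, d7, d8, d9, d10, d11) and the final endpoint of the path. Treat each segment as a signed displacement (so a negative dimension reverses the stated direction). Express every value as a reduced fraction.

d4 = 38
d5 = -30
d6 = 9
d7 = 9/2
d8 = 219/5
d9 = 38
d10 = 7/2
d11 = 239/5
endpoint = (239/5, 72)

Apply edit: d1 := 8
  d4 = d3*2 + d1/4 = 38
  d5 = d1 - d4 = -30
  d6 = d4/2 - d3 + d1 = 9
  d7 = d6/2 = 9/2
  d8 = d6/5 + d1*3 + d3 = 219/5
  d9 = d3*4 - d1*5 + 6 = 38
  d10 = d2/2 = 7/2
  d11 = 4 + d8 = 239/5
Walk from origin (0, 0):
  seg 1: up by d4 = 38 → (0, 38)
  seg 2: up by d10 = 7/2 → (0, 83/2)
  seg 3: right by d5 = -30 → (-30, 83/2)
  seg 4: up by d3 = 18 → (-30, 119/2)
  seg 5: up by d7 = 9/2 → (-30, 64)
  seg 6: up by d10 = 7/2 → (-30, 135/2)
  seg 7: left by d5 = -30 → (0, 135/2)
  seg 8: up by d7 = 9/2 → (0, 72)
  seg 9: right by d11 = 239/5 → (239/5, 72)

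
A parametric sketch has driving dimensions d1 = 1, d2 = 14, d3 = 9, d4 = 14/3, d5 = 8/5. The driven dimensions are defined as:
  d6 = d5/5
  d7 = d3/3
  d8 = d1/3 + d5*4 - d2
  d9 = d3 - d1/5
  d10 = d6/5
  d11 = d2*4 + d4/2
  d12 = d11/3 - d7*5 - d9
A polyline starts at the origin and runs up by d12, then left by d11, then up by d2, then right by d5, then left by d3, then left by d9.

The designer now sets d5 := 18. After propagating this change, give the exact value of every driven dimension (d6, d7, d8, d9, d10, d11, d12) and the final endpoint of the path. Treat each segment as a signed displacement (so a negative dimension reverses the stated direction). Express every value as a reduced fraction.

d6 = 18/5
d7 = 3
d8 = 175/3
d9 = 44/5
d10 = 18/25
d11 = 175/3
d12 = -196/45
endpoint = (-872/15, 434/45)

Apply edit: d5 := 18
  d6 = d5/5 = 18/5
  d7 = d3/3 = 3
  d8 = d1/3 + d5*4 - d2 = 175/3
  d9 = d3 - d1/5 = 44/5
  d10 = d6/5 = 18/25
  d11 = d2*4 + d4/2 = 175/3
  d12 = d11/3 - d7*5 - d9 = -196/45
Walk from origin (0, 0):
  seg 1: up by d12 = -196/45 → (0, -196/45)
  seg 2: left by d11 = 175/3 → (-175/3, -196/45)
  seg 3: up by d2 = 14 → (-175/3, 434/45)
  seg 4: right by d5 = 18 → (-121/3, 434/45)
  seg 5: left by d3 = 9 → (-148/3, 434/45)
  seg 6: left by d9 = 44/5 → (-872/15, 434/45)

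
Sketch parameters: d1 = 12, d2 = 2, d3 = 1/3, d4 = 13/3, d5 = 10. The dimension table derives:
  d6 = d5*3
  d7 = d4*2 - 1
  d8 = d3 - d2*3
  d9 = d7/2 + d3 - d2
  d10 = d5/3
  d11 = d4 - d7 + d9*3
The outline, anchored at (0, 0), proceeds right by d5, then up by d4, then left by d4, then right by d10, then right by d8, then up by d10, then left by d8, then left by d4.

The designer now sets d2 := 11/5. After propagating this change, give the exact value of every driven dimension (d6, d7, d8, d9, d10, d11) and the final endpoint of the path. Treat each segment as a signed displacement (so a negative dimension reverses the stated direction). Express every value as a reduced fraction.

Apply edit: d2 := 11/5
  d6 = d5*3 = 30
  d7 = d4*2 - 1 = 23/3
  d8 = d3 - d2*3 = -94/15
  d9 = d7/2 + d3 - d2 = 59/30
  d10 = d5/3 = 10/3
  d11 = d4 - d7 + d9*3 = 77/30
Walk from origin (0, 0):
  seg 1: right by d5 = 10 → (10, 0)
  seg 2: up by d4 = 13/3 → (10, 13/3)
  seg 3: left by d4 = 13/3 → (17/3, 13/3)
  seg 4: right by d10 = 10/3 → (9, 13/3)
  seg 5: right by d8 = -94/15 → (41/15, 13/3)
  seg 6: up by d10 = 10/3 → (41/15, 23/3)
  seg 7: left by d8 = -94/15 → (9, 23/3)
  seg 8: left by d4 = 13/3 → (14/3, 23/3)

d6 = 30
d7 = 23/3
d8 = -94/15
d9 = 59/30
d10 = 10/3
d11 = 77/30
endpoint = (14/3, 23/3)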